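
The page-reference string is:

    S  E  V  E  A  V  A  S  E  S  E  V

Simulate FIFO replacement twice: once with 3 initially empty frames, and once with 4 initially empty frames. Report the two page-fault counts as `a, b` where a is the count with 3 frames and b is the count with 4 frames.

3 frames: F F F . F . . F F . . F → 7 faults.
4 frames: F F F . F . . . . . . . → 4 faults.
4 < 7: adding a frame reduced faults, as is typical.

7, 4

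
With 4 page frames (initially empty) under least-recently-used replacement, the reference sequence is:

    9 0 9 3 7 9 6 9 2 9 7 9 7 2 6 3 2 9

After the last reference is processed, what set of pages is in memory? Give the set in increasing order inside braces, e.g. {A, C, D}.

{2, 3, 6, 9}

9 → miss, frames [9]
0 → miss, frames [9, 0]
9 → hit
3 → miss, frames [0, 9, 3]
7 → miss, frames [0, 9, 3, 7]
9 → hit
6 → miss, evict 0, frames [3, 7, 9, 6]
9 → hit
2 → miss, evict 3, frames [7, 6, 9, 2]
9 → hit
7 → hit
9 → hit
7 → hit
2 → hit
6 → hit
3 → miss, evict 9, frames [7, 2, 6, 3]
2 → hit
9 → miss, evict 7, frames [6, 3, 2, 9]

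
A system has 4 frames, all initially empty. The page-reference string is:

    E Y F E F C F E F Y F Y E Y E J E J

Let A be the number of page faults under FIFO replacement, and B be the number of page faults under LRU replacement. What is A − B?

Under FIFO: F F F . . F . . . . . . . . . F F . → 6 faults.
Under LRU: F F F . . F . . . . . . . . . F . . → 5 faults.
A − B = 6 − 5 = 1.

1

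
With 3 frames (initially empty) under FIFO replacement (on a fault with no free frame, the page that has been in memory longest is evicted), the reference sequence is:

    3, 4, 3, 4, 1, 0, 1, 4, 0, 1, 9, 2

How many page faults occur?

3 → fault, frames (3)
4 → fault, frames (3 4)
3 → hit
4 → hit
1 → fault, frames (3 4 1)
0 → fault, evict 3, frames (4 1 0)
1 → hit
4 → hit
0 → hit
1 → hit
9 → fault, evict 4, frames (1 0 9)
2 → fault, evict 1, frames (0 9 2)
Page faults: 6.

6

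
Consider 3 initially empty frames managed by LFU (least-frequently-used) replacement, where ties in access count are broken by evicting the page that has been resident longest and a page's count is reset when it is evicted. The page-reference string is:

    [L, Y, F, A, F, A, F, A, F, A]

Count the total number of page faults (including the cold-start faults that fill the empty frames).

L: fault, frames (L)
Y: fault, frames (L Y)
F: fault, frames (L Y F)
A: fault, evict L, frames (Y F A)
F: hit
A: hit
F: hit
A: hit
F: hit
A: hit
Page faults: 4.

4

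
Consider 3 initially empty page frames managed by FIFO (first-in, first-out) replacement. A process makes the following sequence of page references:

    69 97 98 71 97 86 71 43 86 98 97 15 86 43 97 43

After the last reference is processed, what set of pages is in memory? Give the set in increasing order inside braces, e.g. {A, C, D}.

69: miss, frames (69)
97: miss, frames (69 97)
98: miss, frames (69 97 98)
71: miss, evict 69, frames (97 98 71)
97: hit
86: miss, evict 97, frames (98 71 86)
71: hit
43: miss, evict 98, frames (71 86 43)
86: hit
98: miss, evict 71, frames (86 43 98)
97: miss, evict 86, frames (43 98 97)
15: miss, evict 43, frames (98 97 15)
86: miss, evict 98, frames (97 15 86)
43: miss, evict 97, frames (15 86 43)
97: miss, evict 15, frames (86 43 97)
43: hit

{43, 86, 97}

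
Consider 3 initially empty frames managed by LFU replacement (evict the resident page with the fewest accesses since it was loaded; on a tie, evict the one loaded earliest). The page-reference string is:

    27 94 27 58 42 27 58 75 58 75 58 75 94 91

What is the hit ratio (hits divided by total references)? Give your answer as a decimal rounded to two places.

0.50

27 → miss, frames (27)
94 → miss, frames (27 94)
27 → hit
58 → miss, frames (27 94 58)
42 → miss, evict 94, frames (27 58 42)
27 → hit
58 → hit
75 → miss, evict 42, frames (27 58 75)
58 → hit
75 → hit
58 → hit
75 → hit
94 → miss, evict 27, frames (58 75 94)
91 → miss, evict 94, frames (58 75 91)
Hits: 7 of 14 references → 7/14 = 0.5000.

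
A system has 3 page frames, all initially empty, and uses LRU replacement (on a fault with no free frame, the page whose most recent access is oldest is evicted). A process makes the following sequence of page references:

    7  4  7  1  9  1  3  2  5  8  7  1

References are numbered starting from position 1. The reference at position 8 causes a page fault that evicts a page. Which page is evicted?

9

pos 1: 7: fault, frames {7}
pos 2: 4: fault, frames {7,4}
pos 3: 7: hit
pos 4: 1: fault, frames {4,7,1}
pos 5: 9: fault, evict 4, frames {7,1,9}
pos 6: 1: hit
pos 7: 3: fault, evict 7, frames {9,1,3}
pos 8: 2: fault, evict 9, frames {1,3,2}
At position 8, page 9 is evicted.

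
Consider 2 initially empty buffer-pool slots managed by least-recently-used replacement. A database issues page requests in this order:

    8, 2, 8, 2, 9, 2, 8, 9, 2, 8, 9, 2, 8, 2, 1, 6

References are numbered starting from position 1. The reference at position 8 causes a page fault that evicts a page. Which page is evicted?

2

pos 1: 8 → fault, frames [8]
pos 2: 2 → fault, frames [8, 2]
pos 3: 8 → hit
pos 4: 2 → hit
pos 5: 9 → fault, evict 8, frames [2, 9]
pos 6: 2 → hit
pos 7: 8 → fault, evict 9, frames [2, 8]
pos 8: 9 → fault, evict 2, frames [8, 9]
At position 8, page 2 is evicted.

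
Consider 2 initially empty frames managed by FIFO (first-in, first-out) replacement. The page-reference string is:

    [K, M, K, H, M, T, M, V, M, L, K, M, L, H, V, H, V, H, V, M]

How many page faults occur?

K -> fault, frames [K]
M -> fault, frames [K, M]
K -> hit
H -> fault, evict K, frames [M, H]
M -> hit
T -> fault, evict M, frames [H, T]
M -> fault, evict H, frames [T, M]
V -> fault, evict T, frames [M, V]
M -> hit
L -> fault, evict M, frames [V, L]
K -> fault, evict V, frames [L, K]
M -> fault, evict L, frames [K, M]
L -> fault, evict K, frames [M, L]
H -> fault, evict M, frames [L, H]
V -> fault, evict L, frames [H, V]
H -> hit
V -> hit
H -> hit
V -> hit
M -> fault, evict H, frames [V, M]
Page faults: 13.

13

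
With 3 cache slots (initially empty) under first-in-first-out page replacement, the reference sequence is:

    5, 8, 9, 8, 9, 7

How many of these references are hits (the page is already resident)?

5: fault, frames [5]
8: fault, frames [5, 8]
9: fault, frames [5, 8, 9]
8: hit
9: hit
7: fault, evict 5, frames [8, 9, 7]
Hits: 2.

2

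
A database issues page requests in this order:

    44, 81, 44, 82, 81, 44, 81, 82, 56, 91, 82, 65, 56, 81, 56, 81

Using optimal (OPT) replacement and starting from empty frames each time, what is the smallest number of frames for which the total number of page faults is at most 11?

2

f=1: 16 faults
f=2: 10 faults
f=3: 7 faults
f=4: 6 faults
f=5: 6 faults
f=6: 6 faults
Smallest f with faults ≤ 11 is 2.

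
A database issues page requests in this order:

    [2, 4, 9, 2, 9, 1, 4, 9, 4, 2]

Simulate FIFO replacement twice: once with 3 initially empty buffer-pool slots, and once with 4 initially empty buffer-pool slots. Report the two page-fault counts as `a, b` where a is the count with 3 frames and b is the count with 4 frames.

3 frames: F F F . . F . . . F → 5 faults.
4 frames: F F F . . F . . . . → 4 faults.
4 < 5: adding a frame reduced faults, as is typical.

5, 4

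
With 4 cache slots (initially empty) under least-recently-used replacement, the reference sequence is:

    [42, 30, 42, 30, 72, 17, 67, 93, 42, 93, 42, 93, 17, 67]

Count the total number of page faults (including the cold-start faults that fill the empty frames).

42 -> fault, frames (42)
30 -> fault, frames (42 30)
42 -> hit
30 -> hit
72 -> fault, frames (42 30 72)
17 -> fault, frames (42 30 72 17)
67 -> fault, evict 42, frames (30 72 17 67)
93 -> fault, evict 30, frames (72 17 67 93)
42 -> fault, evict 72, frames (17 67 93 42)
93 -> hit
42 -> hit
93 -> hit
17 -> hit
67 -> hit
Page faults: 7.

7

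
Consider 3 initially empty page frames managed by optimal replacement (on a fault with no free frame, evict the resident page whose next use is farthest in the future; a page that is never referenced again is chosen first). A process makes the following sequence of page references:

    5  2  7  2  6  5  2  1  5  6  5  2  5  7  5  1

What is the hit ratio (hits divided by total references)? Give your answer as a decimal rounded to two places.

0.56

5: miss, frames {5}
2: miss, frames {5,2}
7: miss, frames {5,2,7}
2: hit
6: miss, evict 7, frames {5,2,6}
5: hit
2: hit
1: miss, evict 2, frames {5,6,1}
5: hit
6: hit
5: hit
2: miss, evict 6, frames {5,1,2}
5: hit
7: miss, evict 2, frames {5,1,7}
5: hit
1: hit
Hits: 9 of 16 references → 9/16 = 0.5625.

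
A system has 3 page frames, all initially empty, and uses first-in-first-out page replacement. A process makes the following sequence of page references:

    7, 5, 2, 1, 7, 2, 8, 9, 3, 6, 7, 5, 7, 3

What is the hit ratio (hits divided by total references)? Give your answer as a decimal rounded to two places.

0.14

7 -> fault, frames (7)
5 -> fault, frames (7 5)
2 -> fault, frames (7 5 2)
1 -> fault, evict 7, frames (5 2 1)
7 -> fault, evict 5, frames (2 1 7)
2 -> hit
8 -> fault, evict 2, frames (1 7 8)
9 -> fault, evict 1, frames (7 8 9)
3 -> fault, evict 7, frames (8 9 3)
6 -> fault, evict 8, frames (9 3 6)
7 -> fault, evict 9, frames (3 6 7)
5 -> fault, evict 3, frames (6 7 5)
7 -> hit
3 -> fault, evict 6, frames (7 5 3)
Hits: 2 of 14 references → 2/14 = 0.1429.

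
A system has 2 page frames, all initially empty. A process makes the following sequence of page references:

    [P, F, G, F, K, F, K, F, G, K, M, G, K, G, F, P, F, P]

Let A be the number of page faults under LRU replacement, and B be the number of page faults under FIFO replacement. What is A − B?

Under LRU: F F F . F . . . F F F F F . F F . . → 11 faults.
Under FIFO: F F F . F F . . F F F F F . F F . . → 12 faults.
A − B = 11 − 12 = -1.

-1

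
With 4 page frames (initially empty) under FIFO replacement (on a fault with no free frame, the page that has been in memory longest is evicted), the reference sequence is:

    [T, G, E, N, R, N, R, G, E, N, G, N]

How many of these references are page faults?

5

T → fault, frames (T)
G → fault, frames (T G)
E → fault, frames (T G E)
N → fault, frames (T G E N)
R → fault, evict T, frames (G E N R)
N → hit
R → hit
G → hit
E → hit
N → hit
G → hit
N → hit
Page faults: 5.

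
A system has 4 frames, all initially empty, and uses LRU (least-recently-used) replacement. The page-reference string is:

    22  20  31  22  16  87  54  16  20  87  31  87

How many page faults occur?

22 → fault, frames [22]
20 → fault, frames [22, 20]
31 → fault, frames [22, 20, 31]
22 → hit
16 → fault, frames [20, 31, 22, 16]
87 → fault, evict 20, frames [31, 22, 16, 87]
54 → fault, evict 31, frames [22, 16, 87, 54]
16 → hit
20 → fault, evict 22, frames [87, 54, 16, 20]
87 → hit
31 → fault, evict 54, frames [16, 20, 87, 31]
87 → hit
Page faults: 8.

8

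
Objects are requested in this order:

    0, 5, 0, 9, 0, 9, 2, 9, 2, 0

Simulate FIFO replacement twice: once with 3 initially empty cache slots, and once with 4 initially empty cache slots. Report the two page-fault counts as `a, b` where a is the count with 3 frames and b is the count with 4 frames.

5, 4

3 frames: F F . F . . F . . F → 5 faults.
4 frames: F F . F . . F . . . → 4 faults.
4 < 5: adding a frame reduced faults, as is typical.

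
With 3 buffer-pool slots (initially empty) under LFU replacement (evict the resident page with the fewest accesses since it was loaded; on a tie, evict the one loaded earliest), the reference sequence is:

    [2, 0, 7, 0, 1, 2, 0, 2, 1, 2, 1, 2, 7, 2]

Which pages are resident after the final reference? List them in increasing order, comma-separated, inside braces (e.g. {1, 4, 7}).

{1, 2, 7}

2 -> fault, frames [2]
0 -> fault, frames [2, 0]
7 -> fault, frames [2, 0, 7]
0 -> hit
1 -> fault, evict 2, frames [0, 7, 1]
2 -> fault, evict 7, frames [0, 1, 2]
0 -> hit
2 -> hit
1 -> hit
2 -> hit
1 -> hit
2 -> hit
7 -> fault, evict 0, frames [1, 2, 7]
2 -> hit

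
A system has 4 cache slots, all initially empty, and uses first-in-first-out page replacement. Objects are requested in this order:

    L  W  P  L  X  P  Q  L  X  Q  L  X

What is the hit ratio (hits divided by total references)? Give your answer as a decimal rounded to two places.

L -> miss, frames (L)
W -> miss, frames (L W)
P -> miss, frames (L W P)
L -> hit
X -> miss, frames (L W P X)
P -> hit
Q -> miss, evict L, frames (W P X Q)
L -> miss, evict W, frames (P X Q L)
X -> hit
Q -> hit
L -> hit
X -> hit
Hits: 6 of 12 references → 6/12 = 0.5000.

0.50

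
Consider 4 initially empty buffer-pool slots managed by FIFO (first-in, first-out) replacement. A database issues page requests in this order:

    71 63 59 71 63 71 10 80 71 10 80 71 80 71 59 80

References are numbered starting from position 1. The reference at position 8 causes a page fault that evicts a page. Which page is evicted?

71

pos 1: 71: miss, frames (71)
pos 2: 63: miss, frames (71 63)
pos 3: 59: miss, frames (71 63 59)
pos 4: 71: hit
pos 5: 63: hit
pos 6: 71: hit
pos 7: 10: miss, frames (71 63 59 10)
pos 8: 80: miss, evict 71, frames (63 59 10 80)
At position 8, page 71 is evicted.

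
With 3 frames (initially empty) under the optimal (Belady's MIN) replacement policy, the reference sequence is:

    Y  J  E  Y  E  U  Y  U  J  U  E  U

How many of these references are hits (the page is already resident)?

7

Y: fault, frames (Y)
J: fault, frames (Y J)
E: fault, frames (Y J E)
Y: hit
E: hit
U: fault, evict E, frames (Y J U)
Y: hit
U: hit
J: hit
U: hit
E: fault, evict J, frames (Y U E)
U: hit
Hits: 7.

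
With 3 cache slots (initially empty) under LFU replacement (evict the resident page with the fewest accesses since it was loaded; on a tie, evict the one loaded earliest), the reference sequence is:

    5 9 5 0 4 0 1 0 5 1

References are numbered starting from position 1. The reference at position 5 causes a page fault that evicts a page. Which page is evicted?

9

pos 1: 5: miss, frames [5]
pos 2: 9: miss, frames [5, 9]
pos 3: 5: hit
pos 4: 0: miss, frames [5, 9, 0]
pos 5: 4: miss, evict 9, frames [5, 0, 4]
At position 5, page 9 is evicted.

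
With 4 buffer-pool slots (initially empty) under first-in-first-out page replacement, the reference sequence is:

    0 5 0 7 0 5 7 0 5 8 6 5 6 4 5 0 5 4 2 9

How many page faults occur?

10

0: miss, frames {0}
5: miss, frames {0,5}
0: hit
7: miss, frames {0,5,7}
0: hit
5: hit
7: hit
0: hit
5: hit
8: miss, frames {0,5,7,8}
6: miss, evict 0, frames {5,7,8,6}
5: hit
6: hit
4: miss, evict 5, frames {7,8,6,4}
5: miss, evict 7, frames {8,6,4,5}
0: miss, evict 8, frames {6,4,5,0}
5: hit
4: hit
2: miss, evict 6, frames {4,5,0,2}
9: miss, evict 4, frames {5,0,2,9}
Page faults: 10.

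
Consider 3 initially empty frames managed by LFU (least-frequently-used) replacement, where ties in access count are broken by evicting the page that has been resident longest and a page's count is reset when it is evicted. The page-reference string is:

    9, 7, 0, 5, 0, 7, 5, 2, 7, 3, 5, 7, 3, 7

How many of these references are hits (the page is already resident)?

9: miss, frames [9]
7: miss, frames [9, 7]
0: miss, frames [9, 7, 0]
5: miss, evict 9, frames [7, 0, 5]
0: hit
7: hit
5: hit
2: miss, evict 7, frames [0, 5, 2]
7: miss, evict 2, frames [0, 5, 7]
3: miss, evict 7, frames [0, 5, 3]
5: hit
7: miss, evict 3, frames [0, 5, 7]
3: miss, evict 7, frames [0, 5, 3]
7: miss, evict 3, frames [0, 5, 7]
Hits: 4.

4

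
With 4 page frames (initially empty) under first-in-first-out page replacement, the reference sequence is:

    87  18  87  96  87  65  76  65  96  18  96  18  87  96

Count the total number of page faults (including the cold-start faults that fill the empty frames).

6

87 -> fault, frames (87)
18 -> fault, frames (87 18)
87 -> hit
96 -> fault, frames (87 18 96)
87 -> hit
65 -> fault, frames (87 18 96 65)
76 -> fault, evict 87, frames (18 96 65 76)
65 -> hit
96 -> hit
18 -> hit
96 -> hit
18 -> hit
87 -> fault, evict 18, frames (96 65 76 87)
96 -> hit
Page faults: 6.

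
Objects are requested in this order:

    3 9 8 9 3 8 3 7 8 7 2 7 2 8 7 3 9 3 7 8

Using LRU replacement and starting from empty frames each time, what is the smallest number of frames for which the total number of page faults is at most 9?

f=1: 20 faults
f=2: 14 faults
f=3: 8 faults
f=4: 6 faults
f=5: 5 faults
Smallest f with faults ≤ 9 is 3.

3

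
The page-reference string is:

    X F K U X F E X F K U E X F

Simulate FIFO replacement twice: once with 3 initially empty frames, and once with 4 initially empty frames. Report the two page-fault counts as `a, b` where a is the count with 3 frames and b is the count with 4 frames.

11, 12

3 frames: F F F F F F F . . F F . F F → 11 faults.
4 frames: F F F F . . F F F F F F F F → 12 faults.
12 > 11: adding a frame increased faults — Belady's anomaly.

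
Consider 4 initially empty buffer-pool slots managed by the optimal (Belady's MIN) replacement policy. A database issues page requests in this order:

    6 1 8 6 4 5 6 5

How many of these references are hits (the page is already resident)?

3

6 -> miss, frames (6)
1 -> miss, frames (6 1)
8 -> miss, frames (6 1 8)
6 -> hit
4 -> miss, frames (6 1 8 4)
5 -> miss, evict 4, frames (6 1 8 5)
6 -> hit
5 -> hit
Hits: 3.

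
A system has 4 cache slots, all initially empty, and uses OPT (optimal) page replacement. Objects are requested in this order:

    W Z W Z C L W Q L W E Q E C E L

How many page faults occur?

6

W -> fault, frames (W)
Z -> fault, frames (W Z)
W -> hit
Z -> hit
C -> fault, frames (W Z C)
L -> fault, frames (W Z C L)
W -> hit
Q -> fault, evict Z, frames (W C L Q)
L -> hit
W -> hit
E -> fault, evict W, frames (C L Q E)
Q -> hit
E -> hit
C -> hit
E -> hit
L -> hit
Page faults: 6.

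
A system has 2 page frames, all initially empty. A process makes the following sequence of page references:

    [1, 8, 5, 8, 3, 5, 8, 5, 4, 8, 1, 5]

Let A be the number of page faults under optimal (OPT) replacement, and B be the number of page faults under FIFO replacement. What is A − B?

-2

Under OPT: F F F . F . F . F . F F → 8 faults.
Under FIFO: F F F . F . F F F F F F → 10 faults.
A − B = 8 − 10 = -2.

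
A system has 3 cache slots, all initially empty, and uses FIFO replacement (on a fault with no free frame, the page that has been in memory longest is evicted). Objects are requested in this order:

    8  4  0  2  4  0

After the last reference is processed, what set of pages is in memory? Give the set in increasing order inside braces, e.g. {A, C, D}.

{0, 2, 4}

8 -> miss, frames [8]
4 -> miss, frames [8, 4]
0 -> miss, frames [8, 4, 0]
2 -> miss, evict 8, frames [4, 0, 2]
4 -> hit
0 -> hit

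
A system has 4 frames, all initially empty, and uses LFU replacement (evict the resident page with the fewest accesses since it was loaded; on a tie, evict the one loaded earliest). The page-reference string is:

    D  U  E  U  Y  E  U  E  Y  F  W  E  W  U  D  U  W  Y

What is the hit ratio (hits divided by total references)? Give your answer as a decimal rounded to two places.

0.56

D -> miss, frames {D}
U -> miss, frames {D,U}
E -> miss, frames {D,U,E}
U -> hit
Y -> miss, frames {D,U,E,Y}
E -> hit
U -> hit
E -> hit
Y -> hit
F -> miss, evict D, frames {U,E,Y,F}
W -> miss, evict F, frames {U,E,Y,W}
E -> hit
W -> hit
U -> hit
D -> miss, evict Y, frames {U,E,W,D}
U -> hit
W -> hit
Y -> miss, evict D, frames {U,E,W,Y}
Hits: 10 of 18 references → 10/18 = 0.5556.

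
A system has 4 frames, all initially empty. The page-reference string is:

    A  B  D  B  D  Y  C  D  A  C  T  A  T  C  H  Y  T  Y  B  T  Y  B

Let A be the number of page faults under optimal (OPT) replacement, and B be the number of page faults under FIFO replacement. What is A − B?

-2

Under OPT: F F F . . F F . . . F . . . F . . . F . . . → 8 faults.
Under FIFO: F F F . . F F . F . F . . . F F . . F . . . → 10 faults.
A − B = 8 − 10 = -2.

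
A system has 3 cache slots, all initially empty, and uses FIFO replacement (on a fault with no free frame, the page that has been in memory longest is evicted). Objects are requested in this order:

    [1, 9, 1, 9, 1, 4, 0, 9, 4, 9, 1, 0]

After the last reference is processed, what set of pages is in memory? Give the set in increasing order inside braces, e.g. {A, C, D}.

{0, 1, 4}

1 → fault, frames (1)
9 → fault, frames (1 9)
1 → hit
9 → hit
1 → hit
4 → fault, frames (1 9 4)
0 → fault, evict 1, frames (9 4 0)
9 → hit
4 → hit
9 → hit
1 → fault, evict 9, frames (4 0 1)
0 → hit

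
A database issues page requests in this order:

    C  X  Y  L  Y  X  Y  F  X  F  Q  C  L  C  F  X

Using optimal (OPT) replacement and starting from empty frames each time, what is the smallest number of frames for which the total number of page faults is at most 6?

5

f=1: 16 faults
f=2: 11 faults
f=3: 8 faults
f=4: 7 faults
f=5: 6 faults
f=6: 6 faults
Smallest f with faults ≤ 6 is 5.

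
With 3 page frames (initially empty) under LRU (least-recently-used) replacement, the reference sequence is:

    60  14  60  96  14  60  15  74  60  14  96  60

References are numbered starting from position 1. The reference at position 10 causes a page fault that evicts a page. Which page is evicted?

15

pos 1: 60 -> miss, frames (60)
pos 2: 14 -> miss, frames (60 14)
pos 3: 60 -> hit
pos 4: 96 -> miss, frames (14 60 96)
pos 5: 14 -> hit
pos 6: 60 -> hit
pos 7: 15 -> miss, evict 96, frames (14 60 15)
pos 8: 74 -> miss, evict 14, frames (60 15 74)
pos 9: 60 -> hit
pos 10: 14 -> miss, evict 15, frames (74 60 14)
At position 10, page 15 is evicted.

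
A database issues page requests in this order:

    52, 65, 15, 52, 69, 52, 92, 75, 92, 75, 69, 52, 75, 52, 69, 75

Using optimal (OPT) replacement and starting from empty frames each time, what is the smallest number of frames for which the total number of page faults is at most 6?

f=1: 16 faults
f=2: 9 faults
f=3: 7 faults
f=4: 6 faults
f=5: 6 faults
f=6: 6 faults
Smallest f with faults ≤ 6 is 4.

4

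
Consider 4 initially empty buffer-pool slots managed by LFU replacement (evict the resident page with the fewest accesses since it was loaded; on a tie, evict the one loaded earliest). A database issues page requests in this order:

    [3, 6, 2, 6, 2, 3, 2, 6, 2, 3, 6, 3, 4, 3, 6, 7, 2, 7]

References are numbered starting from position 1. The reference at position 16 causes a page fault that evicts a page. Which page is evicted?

4

pos 1: 3 → miss, frames (3)
pos 2: 6 → miss, frames (3 6)
pos 3: 2 → miss, frames (3 6 2)
pos 4: 6 → hit
pos 5: 2 → hit
pos 6: 3 → hit
pos 7: 2 → hit
pos 8: 6 → hit
pos 9: 2 → hit
pos 10: 3 → hit
pos 11: 6 → hit
pos 12: 3 → hit
pos 13: 4 → miss, frames (3 6 2 4)
pos 14: 3 → hit
pos 15: 6 → hit
pos 16: 7 → miss, evict 4, frames (3 6 2 7)
At position 16, page 4 is evicted.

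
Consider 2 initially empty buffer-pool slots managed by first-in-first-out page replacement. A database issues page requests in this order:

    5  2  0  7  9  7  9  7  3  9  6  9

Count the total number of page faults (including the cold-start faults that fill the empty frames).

5 -> fault, frames [5]
2 -> fault, frames [5, 2]
0 -> fault, evict 5, frames [2, 0]
7 -> fault, evict 2, frames [0, 7]
9 -> fault, evict 0, frames [7, 9]
7 -> hit
9 -> hit
7 -> hit
3 -> fault, evict 7, frames [9, 3]
9 -> hit
6 -> fault, evict 9, frames [3, 6]
9 -> fault, evict 3, frames [6, 9]
Page faults: 8.

8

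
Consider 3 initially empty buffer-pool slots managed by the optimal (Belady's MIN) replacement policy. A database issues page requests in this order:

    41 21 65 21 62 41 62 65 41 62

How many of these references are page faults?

4

41 -> fault, frames {41}
21 -> fault, frames {41,21}
65 -> fault, frames {41,21,65}
21 -> hit
62 -> fault, evict 21, frames {41,65,62}
41 -> hit
62 -> hit
65 -> hit
41 -> hit
62 -> hit
Page faults: 4.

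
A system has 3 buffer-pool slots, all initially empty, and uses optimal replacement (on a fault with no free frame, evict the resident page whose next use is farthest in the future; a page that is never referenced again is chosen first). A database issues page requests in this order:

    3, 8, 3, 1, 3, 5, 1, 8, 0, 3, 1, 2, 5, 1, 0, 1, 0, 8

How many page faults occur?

9

3 -> miss, frames {3}
8 -> miss, frames {3,8}
3 -> hit
1 -> miss, frames {3,8,1}
3 -> hit
5 -> miss, evict 3, frames {8,1,5}
1 -> hit
8 -> hit
0 -> miss, evict 8, frames {1,5,0}
3 -> miss, evict 0, frames {1,5,3}
1 -> hit
2 -> miss, evict 3, frames {1,5,2}
5 -> hit
1 -> hit
0 -> miss, evict 2, frames {1,5,0}
1 -> hit
0 -> hit
8 -> miss, evict 0, frames {1,5,8}
Page faults: 9.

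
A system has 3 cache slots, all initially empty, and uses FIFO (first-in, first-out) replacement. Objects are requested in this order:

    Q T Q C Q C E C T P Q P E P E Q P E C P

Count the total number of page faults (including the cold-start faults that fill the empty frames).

7

Q: fault, frames (Q)
T: fault, frames (Q T)
Q: hit
C: fault, frames (Q T C)
Q: hit
C: hit
E: fault, evict Q, frames (T C E)
C: hit
T: hit
P: fault, evict T, frames (C E P)
Q: fault, evict C, frames (E P Q)
P: hit
E: hit
P: hit
E: hit
Q: hit
P: hit
E: hit
C: fault, evict E, frames (P Q C)
P: hit
Page faults: 7.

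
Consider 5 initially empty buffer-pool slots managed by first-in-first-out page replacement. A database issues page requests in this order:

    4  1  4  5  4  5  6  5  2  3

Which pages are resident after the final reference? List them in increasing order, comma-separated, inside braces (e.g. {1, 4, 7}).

4 → miss, frames (4)
1 → miss, frames (4 1)
4 → hit
5 → miss, frames (4 1 5)
4 → hit
5 → hit
6 → miss, frames (4 1 5 6)
5 → hit
2 → miss, frames (4 1 5 6 2)
3 → miss, evict 4, frames (1 5 6 2 3)

{1, 2, 3, 5, 6}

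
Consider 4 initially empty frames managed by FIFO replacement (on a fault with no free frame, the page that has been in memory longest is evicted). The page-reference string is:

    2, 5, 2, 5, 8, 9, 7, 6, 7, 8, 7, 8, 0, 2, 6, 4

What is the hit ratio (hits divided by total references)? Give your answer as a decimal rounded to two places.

2 → fault, frames [2]
5 → fault, frames [2, 5]
2 → hit
5 → hit
8 → fault, frames [2, 5, 8]
9 → fault, frames [2, 5, 8, 9]
7 → fault, evict 2, frames [5, 8, 9, 7]
6 → fault, evict 5, frames [8, 9, 7, 6]
7 → hit
8 → hit
7 → hit
8 → hit
0 → fault, evict 8, frames [9, 7, 6, 0]
2 → fault, evict 9, frames [7, 6, 0, 2]
6 → hit
4 → fault, evict 7, frames [6, 0, 2, 4]
Hits: 7 of 16 references → 7/16 = 0.4375.

0.44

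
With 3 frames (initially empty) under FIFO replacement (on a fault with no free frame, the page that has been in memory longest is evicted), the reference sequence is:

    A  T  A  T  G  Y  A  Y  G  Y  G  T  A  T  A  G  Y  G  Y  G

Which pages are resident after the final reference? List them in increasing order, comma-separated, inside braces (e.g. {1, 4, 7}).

A -> fault, frames (A)
T -> fault, frames (A T)
A -> hit
T -> hit
G -> fault, frames (A T G)
Y -> fault, evict A, frames (T G Y)
A -> fault, evict T, frames (G Y A)
Y -> hit
G -> hit
Y -> hit
G -> hit
T -> fault, evict G, frames (Y A T)
A -> hit
T -> hit
A -> hit
G -> fault, evict Y, frames (A T G)
Y -> fault, evict A, frames (T G Y)
G -> hit
Y -> hit
G -> hit

{G, T, Y}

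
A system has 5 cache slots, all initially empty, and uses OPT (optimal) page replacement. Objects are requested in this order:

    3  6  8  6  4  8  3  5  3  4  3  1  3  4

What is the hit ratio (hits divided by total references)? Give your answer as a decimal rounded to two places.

0.57

3 → miss, frames {3}
6 → miss, frames {3,6}
8 → miss, frames {3,6,8}
6 → hit
4 → miss, frames {3,6,8,4}
8 → hit
3 → hit
5 → miss, frames {3,6,8,4,5}
3 → hit
4 → hit
3 → hit
1 → miss, evict 5, frames {3,6,8,4,1}
3 → hit
4 → hit
Hits: 8 of 14 references → 8/14 = 0.5714.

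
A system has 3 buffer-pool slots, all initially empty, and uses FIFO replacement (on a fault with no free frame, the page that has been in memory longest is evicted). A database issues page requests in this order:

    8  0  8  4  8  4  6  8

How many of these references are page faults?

5

8 -> miss, frames (8)
0 -> miss, frames (8 0)
8 -> hit
4 -> miss, frames (8 0 4)
8 -> hit
4 -> hit
6 -> miss, evict 8, frames (0 4 6)
8 -> miss, evict 0, frames (4 6 8)
Page faults: 5.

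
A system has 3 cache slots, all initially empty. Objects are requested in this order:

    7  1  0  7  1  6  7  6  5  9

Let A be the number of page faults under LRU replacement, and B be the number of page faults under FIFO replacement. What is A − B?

Under LRU: F F F . . F . . F F → 6 faults.
Under FIFO: F F F . . F F . F F → 7 faults.
A − B = 6 − 7 = -1.

-1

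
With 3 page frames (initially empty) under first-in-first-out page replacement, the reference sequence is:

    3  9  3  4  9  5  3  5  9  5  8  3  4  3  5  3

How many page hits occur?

3 → miss, frames [3]
9 → miss, frames [3, 9]
3 → hit
4 → miss, frames [3, 9, 4]
9 → hit
5 → miss, evict 3, frames [9, 4, 5]
3 → miss, evict 9, frames [4, 5, 3]
5 → hit
9 → miss, evict 4, frames [5, 3, 9]
5 → hit
8 → miss, evict 5, frames [3, 9, 8]
3 → hit
4 → miss, evict 3, frames [9, 8, 4]
3 → miss, evict 9, frames [8, 4, 3]
5 → miss, evict 8, frames [4, 3, 5]
3 → hit
Hits: 6.

6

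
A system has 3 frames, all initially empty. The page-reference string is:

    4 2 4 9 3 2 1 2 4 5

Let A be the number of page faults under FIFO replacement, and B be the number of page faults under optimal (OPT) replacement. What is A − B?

2

Under FIFO: F F . F F . F F F F → 8 faults.
Under OPT: F F . F F . F . . F → 6 faults.
A − B = 8 − 6 = 2.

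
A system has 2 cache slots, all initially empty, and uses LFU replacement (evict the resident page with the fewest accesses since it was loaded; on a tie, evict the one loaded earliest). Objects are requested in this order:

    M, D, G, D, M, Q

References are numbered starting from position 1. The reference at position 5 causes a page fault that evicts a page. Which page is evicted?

G

pos 1: M -> miss, frames {M}
pos 2: D -> miss, frames {M,D}
pos 3: G -> miss, evict M, frames {D,G}
pos 4: D -> hit
pos 5: M -> miss, evict G, frames {D,M}
At position 5, page G is evicted.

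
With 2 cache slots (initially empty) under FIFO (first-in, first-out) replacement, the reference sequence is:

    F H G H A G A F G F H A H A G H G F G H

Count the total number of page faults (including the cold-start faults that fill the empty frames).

F -> fault, frames [F]
H -> fault, frames [F, H]
G -> fault, evict F, frames [H, G]
H -> hit
A -> fault, evict H, frames [G, A]
G -> hit
A -> hit
F -> fault, evict G, frames [A, F]
G -> fault, evict A, frames [F, G]
F -> hit
H -> fault, evict F, frames [G, H]
A -> fault, evict G, frames [H, A]
H -> hit
A -> hit
G -> fault, evict H, frames [A, G]
H -> fault, evict A, frames [G, H]
G -> hit
F -> fault, evict G, frames [H, F]
G -> fault, evict H, frames [F, G]
H -> fault, evict F, frames [G, H]
Page faults: 13.

13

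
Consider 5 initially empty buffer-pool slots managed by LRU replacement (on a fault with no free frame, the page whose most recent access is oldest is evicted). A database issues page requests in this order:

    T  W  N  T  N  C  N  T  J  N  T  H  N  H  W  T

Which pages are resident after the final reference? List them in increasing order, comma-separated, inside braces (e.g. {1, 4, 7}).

{H, J, N, T, W}

T -> fault, frames (T)
W -> fault, frames (T W)
N -> fault, frames (T W N)
T -> hit
N -> hit
C -> fault, frames (W T N C)
N -> hit
T -> hit
J -> fault, frames (W C N T J)
N -> hit
T -> hit
H -> fault, evict W, frames (C J N T H)
N -> hit
H -> hit
W -> fault, evict C, frames (J T N H W)
T -> hit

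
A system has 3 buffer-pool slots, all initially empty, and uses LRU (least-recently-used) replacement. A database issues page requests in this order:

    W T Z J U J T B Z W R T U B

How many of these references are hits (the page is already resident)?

1

W -> fault, frames [W]
T -> fault, frames [W, T]
Z -> fault, frames [W, T, Z]
J -> fault, evict W, frames [T, Z, J]
U -> fault, evict T, frames [Z, J, U]
J -> hit
T -> fault, evict Z, frames [U, J, T]
B -> fault, evict U, frames [J, T, B]
Z -> fault, evict J, frames [T, B, Z]
W -> fault, evict T, frames [B, Z, W]
R -> fault, evict B, frames [Z, W, R]
T -> fault, evict Z, frames [W, R, T]
U -> fault, evict W, frames [R, T, U]
B -> fault, evict R, frames [T, U, B]
Hits: 1.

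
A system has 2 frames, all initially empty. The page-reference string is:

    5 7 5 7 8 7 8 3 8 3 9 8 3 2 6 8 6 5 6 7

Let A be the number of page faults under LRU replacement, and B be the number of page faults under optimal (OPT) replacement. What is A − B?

Under LRU: F F . . F . . F . . F F F F F F . F . F → 12 faults.
Under OPT: F F . . F . . F . . F . F F F . . F . F → 10 faults.
A − B = 12 − 10 = 2.

2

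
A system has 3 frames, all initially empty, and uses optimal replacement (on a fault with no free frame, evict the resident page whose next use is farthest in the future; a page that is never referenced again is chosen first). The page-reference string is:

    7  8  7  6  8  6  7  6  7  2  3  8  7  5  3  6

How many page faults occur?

7

7 -> fault, frames (7)
8 -> fault, frames (7 8)
7 -> hit
6 -> fault, frames (7 8 6)
8 -> hit
6 -> hit
7 -> hit
6 -> hit
7 -> hit
2 -> fault, evict 6, frames (7 8 2)
3 -> fault, evict 2, frames (7 8 3)
8 -> hit
7 -> hit
5 -> fault, evict 8, frames (7 3 5)
3 -> hit
6 -> fault, evict 5, frames (7 3 6)
Page faults: 7.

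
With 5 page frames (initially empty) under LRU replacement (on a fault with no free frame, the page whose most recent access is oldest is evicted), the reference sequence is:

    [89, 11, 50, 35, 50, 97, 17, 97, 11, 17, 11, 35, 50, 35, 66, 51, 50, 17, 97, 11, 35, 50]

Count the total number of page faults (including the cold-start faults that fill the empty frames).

89 → fault, frames [89]
11 → fault, frames [89, 11]
50 → fault, frames [89, 11, 50]
35 → fault, frames [89, 11, 50, 35]
50 → hit
97 → fault, frames [89, 11, 35, 50, 97]
17 → fault, evict 89, frames [11, 35, 50, 97, 17]
97 → hit
11 → hit
17 → hit
11 → hit
35 → hit
50 → hit
35 → hit
66 → fault, evict 97, frames [17, 11, 50, 35, 66]
51 → fault, evict 17, frames [11, 50, 35, 66, 51]
50 → hit
17 → fault, evict 11, frames [35, 66, 51, 50, 17]
97 → fault, evict 35, frames [66, 51, 50, 17, 97]
11 → fault, evict 66, frames [51, 50, 17, 97, 11]
35 → fault, evict 51, frames [50, 17, 97, 11, 35]
50 → hit
Page faults: 12.

12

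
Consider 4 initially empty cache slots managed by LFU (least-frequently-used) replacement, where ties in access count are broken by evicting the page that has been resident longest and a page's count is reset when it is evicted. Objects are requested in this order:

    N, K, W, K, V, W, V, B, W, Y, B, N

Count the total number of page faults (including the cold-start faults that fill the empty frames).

8

N → fault, frames {N}
K → fault, frames {N,K}
W → fault, frames {N,K,W}
K → hit
V → fault, frames {N,K,W,V}
W → hit
V → hit
B → fault, evict N, frames {K,W,V,B}
W → hit
Y → fault, evict B, frames {K,W,V,Y}
B → fault, evict Y, frames {K,W,V,B}
N → fault, evict B, frames {K,W,V,N}
Page faults: 8.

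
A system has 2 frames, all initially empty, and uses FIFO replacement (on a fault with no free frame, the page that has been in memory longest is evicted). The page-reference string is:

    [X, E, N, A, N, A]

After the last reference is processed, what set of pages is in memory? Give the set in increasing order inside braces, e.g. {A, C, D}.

{A, N}

X: miss, frames (X)
E: miss, frames (X E)
N: miss, evict X, frames (E N)
A: miss, evict E, frames (N A)
N: hit
A: hit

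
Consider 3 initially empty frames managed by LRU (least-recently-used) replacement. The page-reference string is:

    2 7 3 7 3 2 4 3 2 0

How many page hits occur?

5

2 -> fault, frames {2}
7 -> fault, frames {2,7}
3 -> fault, frames {2,7,3}
7 -> hit
3 -> hit
2 -> hit
4 -> fault, evict 7, frames {3,2,4}
3 -> hit
2 -> hit
0 -> fault, evict 4, frames {3,2,0}
Hits: 5.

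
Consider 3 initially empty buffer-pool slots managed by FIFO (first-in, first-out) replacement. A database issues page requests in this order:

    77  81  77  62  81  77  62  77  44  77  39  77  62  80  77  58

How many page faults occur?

77 → miss, frames [77]
81 → miss, frames [77, 81]
77 → hit
62 → miss, frames [77, 81, 62]
81 → hit
77 → hit
62 → hit
77 → hit
44 → miss, evict 77, frames [81, 62, 44]
77 → miss, evict 81, frames [62, 44, 77]
39 → miss, evict 62, frames [44, 77, 39]
77 → hit
62 → miss, evict 44, frames [77, 39, 62]
80 → miss, evict 77, frames [39, 62, 80]
77 → miss, evict 39, frames [62, 80, 77]
58 → miss, evict 62, frames [80, 77, 58]
Page faults: 10.

10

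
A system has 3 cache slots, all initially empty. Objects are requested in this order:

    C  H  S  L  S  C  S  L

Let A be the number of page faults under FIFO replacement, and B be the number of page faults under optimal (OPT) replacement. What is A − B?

Under FIFO: F F F F . F . . → 5 faults.
Under OPT: F F F F . . . . → 4 faults.
A − B = 5 − 4 = 1.

1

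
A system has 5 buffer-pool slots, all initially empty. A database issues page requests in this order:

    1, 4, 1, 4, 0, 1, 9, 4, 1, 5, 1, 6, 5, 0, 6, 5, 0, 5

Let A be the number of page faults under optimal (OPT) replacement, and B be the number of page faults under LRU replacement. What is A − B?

Under OPT: F F . . F . F . . F . F . . . . . . → 6 faults.
Under LRU: F F . . F . F . . F . F . F . . . . → 7 faults.
A − B = 6 − 7 = -1.

-1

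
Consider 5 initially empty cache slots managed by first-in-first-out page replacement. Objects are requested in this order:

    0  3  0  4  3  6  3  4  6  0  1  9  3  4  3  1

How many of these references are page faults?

6

0 -> miss, frames {0}
3 -> miss, frames {0,3}
0 -> hit
4 -> miss, frames {0,3,4}
3 -> hit
6 -> miss, frames {0,3,4,6}
3 -> hit
4 -> hit
6 -> hit
0 -> hit
1 -> miss, frames {0,3,4,6,1}
9 -> miss, evict 0, frames {3,4,6,1,9}
3 -> hit
4 -> hit
3 -> hit
1 -> hit
Page faults: 6.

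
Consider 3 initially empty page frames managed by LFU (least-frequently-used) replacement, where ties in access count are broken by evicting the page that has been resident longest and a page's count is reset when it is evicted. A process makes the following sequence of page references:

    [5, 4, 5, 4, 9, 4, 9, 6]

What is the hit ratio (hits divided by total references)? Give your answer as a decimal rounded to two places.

0.50

5 → miss, frames {5}
4 → miss, frames {5,4}
5 → hit
4 → hit
9 → miss, frames {5,4,9}
4 → hit
9 → hit
6 → miss, evict 5, frames {4,9,6}
Hits: 4 of 8 references → 4/8 = 0.5000.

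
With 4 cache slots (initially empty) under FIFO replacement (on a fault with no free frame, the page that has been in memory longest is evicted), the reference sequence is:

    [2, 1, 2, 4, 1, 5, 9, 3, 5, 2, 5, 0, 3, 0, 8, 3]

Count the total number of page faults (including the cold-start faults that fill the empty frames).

9

2 -> fault, frames {2}
1 -> fault, frames {2,1}
2 -> hit
4 -> fault, frames {2,1,4}
1 -> hit
5 -> fault, frames {2,1,4,5}
9 -> fault, evict 2, frames {1,4,5,9}
3 -> fault, evict 1, frames {4,5,9,3}
5 -> hit
2 -> fault, evict 4, frames {5,9,3,2}
5 -> hit
0 -> fault, evict 5, frames {9,3,2,0}
3 -> hit
0 -> hit
8 -> fault, evict 9, frames {3,2,0,8}
3 -> hit
Page faults: 9.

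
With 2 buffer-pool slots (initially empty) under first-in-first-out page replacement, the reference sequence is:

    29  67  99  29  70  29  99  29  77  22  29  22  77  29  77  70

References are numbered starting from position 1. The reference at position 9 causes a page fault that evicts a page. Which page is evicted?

99

pos 1: 29 -> fault, frames [29]
pos 2: 67 -> fault, frames [29, 67]
pos 3: 99 -> fault, evict 29, frames [67, 99]
pos 4: 29 -> fault, evict 67, frames [99, 29]
pos 5: 70 -> fault, evict 99, frames [29, 70]
pos 6: 29 -> hit
pos 7: 99 -> fault, evict 29, frames [70, 99]
pos 8: 29 -> fault, evict 70, frames [99, 29]
pos 9: 77 -> fault, evict 99, frames [29, 77]
At position 9, page 99 is evicted.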